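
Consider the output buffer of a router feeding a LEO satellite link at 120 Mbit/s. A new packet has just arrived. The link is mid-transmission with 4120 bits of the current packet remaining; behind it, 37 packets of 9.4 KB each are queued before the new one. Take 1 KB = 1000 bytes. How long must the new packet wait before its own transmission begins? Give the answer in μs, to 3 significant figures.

23200 μs

Each queued packet: L/R = 75200/120000000 = 626.667 μs.
37 queued → 23186.7 μs.
Plus remaining 4120 bits of current packet: 34.3333 μs.
Queuing delay = 23200 μs.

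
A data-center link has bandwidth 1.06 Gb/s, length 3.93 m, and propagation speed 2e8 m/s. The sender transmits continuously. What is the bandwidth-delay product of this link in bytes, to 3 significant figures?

2.60 bytes

Propagation delay = 3.93 / 200000000 = 1.965e-08 s.
BDP = R × t_prop = 1060000000 × 1.965e-08 = 20.829 bits.
In bytes: 20.829/8 = 2.60 bytes.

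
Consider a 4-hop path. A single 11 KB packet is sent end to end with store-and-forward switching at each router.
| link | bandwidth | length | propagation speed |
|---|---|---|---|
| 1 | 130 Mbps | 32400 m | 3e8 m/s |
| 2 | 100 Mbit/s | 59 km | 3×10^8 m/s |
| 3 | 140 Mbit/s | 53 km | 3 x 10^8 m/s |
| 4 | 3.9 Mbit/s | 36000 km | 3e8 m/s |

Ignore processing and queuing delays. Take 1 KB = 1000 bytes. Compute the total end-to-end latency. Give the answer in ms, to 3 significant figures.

145 ms

L = 88000 bits.
Transmission delays (L/R per hop): 0.676923, 0.88, 0.628571, 22.5641 ms; sum = 24.7496 ms.
Propagation delays (d/s per hop): 0.108, 0.196667, 0.176667, 120 ms; sum = 120.481 ms.
End-to-end = 145 ms.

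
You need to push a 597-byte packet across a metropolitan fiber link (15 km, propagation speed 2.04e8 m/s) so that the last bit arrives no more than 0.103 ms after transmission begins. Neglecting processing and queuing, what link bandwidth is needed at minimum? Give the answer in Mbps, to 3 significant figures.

L = 4776 bits.
Propagation delay = 15000 / 204000000 = 0.0735294 ms.
Transmission budget = 0.103 − 0.0735294 = 0.0294706 ms.
R ≥ L / t_tx = 4776 bits / 2.94706e-05 s = 162 Mbps.

162 Mbps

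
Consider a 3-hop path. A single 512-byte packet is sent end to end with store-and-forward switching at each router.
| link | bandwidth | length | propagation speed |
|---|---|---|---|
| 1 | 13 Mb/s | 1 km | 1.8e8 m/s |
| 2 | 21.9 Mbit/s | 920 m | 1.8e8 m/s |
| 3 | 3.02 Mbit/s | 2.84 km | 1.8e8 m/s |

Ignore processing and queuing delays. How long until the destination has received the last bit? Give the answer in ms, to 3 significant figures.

1.88 ms

L = 512 × 8 = 4096 bits.
Transmission delays (L/R per hop): 0.315077, 0.187032, 1.35629 ms; sum = 1.8584 ms.
Propagation delays (d/s per hop): 0.00555556, 0.00511111, 0.0157778 ms; sum = 0.0264444 ms.
End-to-end = 1.88 ms.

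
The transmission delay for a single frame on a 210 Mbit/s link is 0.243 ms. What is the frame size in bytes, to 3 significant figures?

L = R × t_tx = 210000000 b/s × 0.000243 s = 51030 bits.
In bytes: 51030 / 8 = 6380 bytes.

6380 bytes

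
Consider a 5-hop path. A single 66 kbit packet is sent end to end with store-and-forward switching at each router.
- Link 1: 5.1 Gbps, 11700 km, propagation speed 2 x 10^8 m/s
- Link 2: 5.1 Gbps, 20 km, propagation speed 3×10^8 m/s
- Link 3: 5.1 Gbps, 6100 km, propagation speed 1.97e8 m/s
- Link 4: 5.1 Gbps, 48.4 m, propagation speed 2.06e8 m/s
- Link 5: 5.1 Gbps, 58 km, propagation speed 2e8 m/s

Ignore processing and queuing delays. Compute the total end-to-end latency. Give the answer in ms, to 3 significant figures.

89.9 ms

L = 66000 bits.
Transmission delay per hop = L/R = 66000/5100000000 = 0.0129412 ms; 5 hops → 0.0647059 ms.
Propagation delays (d/s per hop): 58.5, 0.0666667, 30.9645, 0.000234951, 0.29 ms; sum = 89.8214 ms.
End-to-end = 89.9 ms.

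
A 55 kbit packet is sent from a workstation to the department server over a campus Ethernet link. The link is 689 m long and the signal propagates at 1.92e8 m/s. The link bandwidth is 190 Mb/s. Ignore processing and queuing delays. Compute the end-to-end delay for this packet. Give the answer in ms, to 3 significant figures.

L = 55000 bits.
Transmission delay = L/R = 55000 / 190000000 = 0.289474 ms.
Propagation delay = d/s = 689 m / 192000000 m/s = 0.00358854 ms.
Total = 0.293 ms.

0.293 ms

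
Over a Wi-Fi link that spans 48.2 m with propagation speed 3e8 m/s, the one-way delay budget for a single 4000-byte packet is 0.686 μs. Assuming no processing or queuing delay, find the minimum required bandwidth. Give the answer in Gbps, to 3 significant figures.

60.9 Gbps

L = 32000 bits.
Propagation delay = 48.2 / 300000000 = 0.160667 μs.
Transmission budget = 0.686 − 0.160667 = 0.525333 μs.
R ≥ L / t_tx = 32000 bits / 5.25333e-07 s = 60.9 Gbps.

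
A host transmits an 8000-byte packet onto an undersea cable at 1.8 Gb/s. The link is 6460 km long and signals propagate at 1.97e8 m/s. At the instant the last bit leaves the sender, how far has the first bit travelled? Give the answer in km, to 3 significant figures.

7.00 km

t_tx = L/R = 64000/1800000000 = 3.55556e-05 s.
Distance = s × t_tx = 197000000 × 3.55556e-05 = 7.00 km.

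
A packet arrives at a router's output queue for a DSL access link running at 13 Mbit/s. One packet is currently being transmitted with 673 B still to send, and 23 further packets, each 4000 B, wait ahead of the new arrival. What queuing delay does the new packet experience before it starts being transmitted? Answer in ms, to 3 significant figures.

57.0 ms

Each queued packet: L/R = 32000/13000000 = 2.46154 ms.
23 queued → 56.6154 ms.
Plus remaining 5384 bits of current packet: 0.414154 ms.
Queuing delay = 57.0 ms.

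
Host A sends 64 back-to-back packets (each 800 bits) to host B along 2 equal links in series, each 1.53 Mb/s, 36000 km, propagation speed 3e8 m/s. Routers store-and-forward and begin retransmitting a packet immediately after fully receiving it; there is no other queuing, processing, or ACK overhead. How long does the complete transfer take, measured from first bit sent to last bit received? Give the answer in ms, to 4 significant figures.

274.0 ms

Per-hop transmission t_tx = L/R = 800/1530000 = 0.522876 ms.
Per-hop propagation t_prop = 36000000/300000000 = 120 ms.
Pipeline fill: first packet needs 2·t_tx to clear all hops; remaining 63 packets each add one t_tx.
Total = (2+64-1)·t_tx + 2·t_prop = 65·0.522876 + 2·120 = 274.0 ms.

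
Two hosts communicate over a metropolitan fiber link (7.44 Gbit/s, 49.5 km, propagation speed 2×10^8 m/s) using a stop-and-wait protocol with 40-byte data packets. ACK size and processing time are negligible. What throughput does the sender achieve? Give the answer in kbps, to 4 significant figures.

t_tx = L/R = 320/7440000000 = 4.30108e-08 s.
t_prop = 49500/200000000 = 0.0002475 s; RTT = 0.000495 s.
Cycle = t_tx + RTT = 0.000495043 s.
Throughput = L / cycle = 320 / 0.000495043 = 646.4 kbps.

646.4 kbps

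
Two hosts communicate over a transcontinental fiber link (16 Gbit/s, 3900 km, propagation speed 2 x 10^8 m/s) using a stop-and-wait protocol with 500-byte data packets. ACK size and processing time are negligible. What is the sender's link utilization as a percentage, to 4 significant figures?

t_tx = L/R = 4000/16000000000 = 2.5e-07 s.
t_prop = 3900000/200000000 = 0.0195 s; RTT = 0.039 s.
Cycle = t_tx + RTT = 0.0390003 s.
Utilization = t_tx / cycle = 2.5e-07/0.0390003 = 0.0006410 %.

0.0006410 %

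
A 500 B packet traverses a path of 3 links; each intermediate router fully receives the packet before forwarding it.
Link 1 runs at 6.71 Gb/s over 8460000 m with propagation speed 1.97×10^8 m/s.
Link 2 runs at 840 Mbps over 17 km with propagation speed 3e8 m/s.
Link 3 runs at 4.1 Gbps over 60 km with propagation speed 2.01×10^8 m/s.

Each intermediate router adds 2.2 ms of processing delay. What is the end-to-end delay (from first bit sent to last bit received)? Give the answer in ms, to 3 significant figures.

47.7 ms

L = 500 × 8 = 4000 bits.
Transmission delays (L/R per hop): 0.000596125, 0.0047619, 0.00097561 ms; sum = 0.00633364 ms.
Propagation delays (d/s per hop): 42.9442, 0.0566667, 0.298507 ms; sum = 43.2993 ms.
Processing at 2 router(s): 2 × 2.2 ms = 4.4 ms.
End-to-end = 47.7 ms.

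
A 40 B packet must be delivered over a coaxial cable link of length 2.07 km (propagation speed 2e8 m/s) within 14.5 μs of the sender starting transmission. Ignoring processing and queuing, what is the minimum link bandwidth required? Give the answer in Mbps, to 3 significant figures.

L = 320 bits.
Propagation delay = 2070 / 200000000 = 10.35 μs.
Transmission budget = 14.5 − 10.35 = 4.15 μs.
R ≥ L / t_tx = 320 bits / 4.15e-06 s = 77.1 Mbps.

77.1 Mbps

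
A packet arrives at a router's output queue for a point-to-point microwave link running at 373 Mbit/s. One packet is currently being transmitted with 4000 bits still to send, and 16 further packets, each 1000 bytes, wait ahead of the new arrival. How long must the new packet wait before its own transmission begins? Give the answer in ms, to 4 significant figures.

0.3539 ms

Each queued packet: L/R = 8000/373000000 = 0.0214477 ms.
16 queued → 0.343164 ms.
Plus remaining 4000 bits of current packet: 0.0107239 ms.
Queuing delay = 0.3539 ms.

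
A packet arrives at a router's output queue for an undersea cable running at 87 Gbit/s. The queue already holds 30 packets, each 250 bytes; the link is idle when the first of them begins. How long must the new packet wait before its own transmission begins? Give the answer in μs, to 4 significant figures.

Each queued packet: L/R = 2000/87000000000 = 0.0229885 μs.
30 queued → 0.689655 μs.
Queuing delay = 0.6897 μs.

0.6897 μs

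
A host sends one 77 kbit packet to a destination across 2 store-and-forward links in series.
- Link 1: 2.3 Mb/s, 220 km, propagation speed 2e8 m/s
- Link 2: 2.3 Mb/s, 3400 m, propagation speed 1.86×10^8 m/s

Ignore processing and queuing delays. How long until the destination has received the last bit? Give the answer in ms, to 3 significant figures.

L = 77000 bits.
Transmission delay per hop = L/R = 77000/2300000 = 33.4783 ms; 2 hops → 66.9565 ms.
Propagation delays (d/s per hop): 1.1, 0.0182796 ms; sum = 1.11828 ms.
End-to-end = 68.1 ms.

68.1 ms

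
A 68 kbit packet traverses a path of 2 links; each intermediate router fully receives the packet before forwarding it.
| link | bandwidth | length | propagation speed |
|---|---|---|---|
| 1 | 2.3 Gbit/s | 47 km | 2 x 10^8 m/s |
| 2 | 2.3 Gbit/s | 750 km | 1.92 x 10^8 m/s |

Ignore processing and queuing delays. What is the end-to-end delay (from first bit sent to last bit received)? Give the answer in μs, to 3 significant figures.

4200 μs

L = 68000 bits.
Transmission delay per hop = L/R = 68000/2300000000 = 29.5652 μs; 2 hops → 59.1304 μs.
Propagation delays (d/s per hop): 235, 3906.25 μs; sum = 4141.25 μs.
End-to-end = 4200 μs.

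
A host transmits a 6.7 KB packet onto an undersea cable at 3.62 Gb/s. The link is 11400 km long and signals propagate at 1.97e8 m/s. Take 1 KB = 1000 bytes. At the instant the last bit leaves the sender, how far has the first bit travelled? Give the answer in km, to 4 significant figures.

t_tx = L/R = 53600/3620000000 = 1.48066e-05 s.
Distance = s × t_tx = 197000000 × 1.48066e-05 = 2.917 km.

2.917 km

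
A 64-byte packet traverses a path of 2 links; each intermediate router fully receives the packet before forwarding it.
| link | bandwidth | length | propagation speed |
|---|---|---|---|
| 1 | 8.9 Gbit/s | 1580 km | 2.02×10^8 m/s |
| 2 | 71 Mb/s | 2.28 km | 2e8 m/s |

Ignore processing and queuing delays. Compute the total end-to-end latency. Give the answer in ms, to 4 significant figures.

7.840 ms

L = 64 × 8 = 512 bits.
Transmission delays (L/R per hop): 5.75281e-05, 0.00721127 ms; sum = 0.0072688 ms.
Propagation delays (d/s per hop): 7.82178, 0.0114 ms; sum = 7.83318 ms.
End-to-end = 7.840 ms.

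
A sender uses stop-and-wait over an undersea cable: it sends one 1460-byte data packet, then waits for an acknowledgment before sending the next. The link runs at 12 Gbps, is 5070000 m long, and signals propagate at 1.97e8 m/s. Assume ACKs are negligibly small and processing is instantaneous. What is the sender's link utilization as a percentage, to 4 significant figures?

0.001891 %

t_tx = L/R = 11680/12000000000 = 9.73333e-07 s.
t_prop = 5070000/197000000 = 0.025736 s; RTT = 0.0514721 s.
Cycle = t_tx + RTT = 0.0514731 s.
Utilization = t_tx / cycle = 9.73333e-07/0.0514731 = 0.001891 %.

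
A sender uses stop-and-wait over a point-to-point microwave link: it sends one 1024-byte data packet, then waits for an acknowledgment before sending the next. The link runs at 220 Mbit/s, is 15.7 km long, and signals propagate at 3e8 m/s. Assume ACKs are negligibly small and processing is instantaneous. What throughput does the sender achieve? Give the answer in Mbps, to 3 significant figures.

t_tx = L/R = 8192/220000000 = 3.72364e-05 s.
t_prop = 15700/300000000 = 5.23333e-05 s; RTT = 0.000104667 s.
Cycle = t_tx + RTT = 0.000141903 s.
Throughput = L / cycle = 8192 / 0.000141903 = 57.7 Mbps.

57.7 Mbps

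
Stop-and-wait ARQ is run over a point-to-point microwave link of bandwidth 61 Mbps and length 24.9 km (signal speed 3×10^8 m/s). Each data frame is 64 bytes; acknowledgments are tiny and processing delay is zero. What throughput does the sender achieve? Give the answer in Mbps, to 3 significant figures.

t_tx = L/R = 512/61000000 = 8.39344e-06 s.
t_prop = 24900/300000000 = 8.3e-05 s; RTT = 0.000166 s.
Cycle = t_tx + RTT = 0.000174393 s.
Throughput = L / cycle = 512 / 0.000174393 = 2.94 Mbps.

2.94 Mbps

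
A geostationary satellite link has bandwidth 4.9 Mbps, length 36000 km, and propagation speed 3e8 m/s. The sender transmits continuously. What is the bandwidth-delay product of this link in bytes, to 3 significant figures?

73500 bytes

Propagation delay = 36000000 / 300000000 = 0.12 s.
BDP = R × t_prop = 4900000 × 0.12 = 588000 bits.
In bytes: 588000/8 = 73500 bytes.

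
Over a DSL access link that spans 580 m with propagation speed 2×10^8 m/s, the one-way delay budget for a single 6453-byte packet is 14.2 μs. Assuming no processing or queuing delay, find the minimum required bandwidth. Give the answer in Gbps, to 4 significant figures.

L = 51624 bits.
Propagation delay = 580 / 200000000 = 2.9 μs.
Transmission budget = 14.2 − 2.9 = 11.3 μs.
R ≥ L / t_tx = 51624 bits / 1.13e-05 s = 4.568 Gbps.

4.568 Gbps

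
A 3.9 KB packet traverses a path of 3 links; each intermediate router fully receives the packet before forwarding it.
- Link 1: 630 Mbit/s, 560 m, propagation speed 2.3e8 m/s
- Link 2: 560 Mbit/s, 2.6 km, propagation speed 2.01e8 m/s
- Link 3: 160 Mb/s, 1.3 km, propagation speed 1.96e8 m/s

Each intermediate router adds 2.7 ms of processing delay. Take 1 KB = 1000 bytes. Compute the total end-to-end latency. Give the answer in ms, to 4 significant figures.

L = 31200 bits.
Transmission delays (L/R per hop): 0.0495238, 0.0557143, 0.195 ms; sum = 0.300238 ms.
Propagation delays (d/s per hop): 0.00243478, 0.0129353, 0.00663265 ms; sum = 0.0220028 ms.
Processing at 2 router(s): 2 × 2.7 ms = 5.4 ms.
End-to-end = 5.722 ms.

5.722 ms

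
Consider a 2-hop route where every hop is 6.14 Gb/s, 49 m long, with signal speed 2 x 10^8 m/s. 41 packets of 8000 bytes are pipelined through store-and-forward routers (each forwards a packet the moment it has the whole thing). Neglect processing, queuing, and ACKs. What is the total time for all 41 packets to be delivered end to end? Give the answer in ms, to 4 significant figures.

0.4383 ms

Per-hop transmission t_tx = L/R = 64000/6140000000 = 0.0104235 ms.
Per-hop propagation t_prop = 49/200000000 = 0.000245 ms.
Pipeline fill: first packet needs 2·t_tx to clear all hops; remaining 40 packets each add one t_tx.
Total = (2+41-1)·t_tx + 2·t_prop = 42·0.0104235 + 2·0.000245 = 0.4383 ms.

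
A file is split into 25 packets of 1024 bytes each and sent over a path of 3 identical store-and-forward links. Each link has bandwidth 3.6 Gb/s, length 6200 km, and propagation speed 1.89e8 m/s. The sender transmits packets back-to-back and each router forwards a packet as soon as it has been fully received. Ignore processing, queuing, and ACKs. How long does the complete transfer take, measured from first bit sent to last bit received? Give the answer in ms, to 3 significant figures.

Per-hop transmission t_tx = L/R = 8192/3600000000 = 0.00227556 ms.
Per-hop propagation t_prop = 6200000/189000000 = 32.8042 ms.
Pipeline fill: first packet needs 3·t_tx to clear all hops; remaining 24 packets each add one t_tx.
Total = (3+25-1)·t_tx + 3·t_prop = 27·0.00227556 + 3·32.8042 = 98.5 ms.

98.5 ms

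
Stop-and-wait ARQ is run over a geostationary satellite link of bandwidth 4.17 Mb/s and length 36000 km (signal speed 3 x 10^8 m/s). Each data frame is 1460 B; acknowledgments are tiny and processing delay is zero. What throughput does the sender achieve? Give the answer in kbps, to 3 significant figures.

t_tx = L/R = 11680/4170000 = 0.00280096 s.
t_prop = 36000000/300000000 = 0.12 s; RTT = 0.24 s.
Cycle = t_tx + RTT = 0.242801 s.
Throughput = L / cycle = 11680 / 0.242801 = 48.1 kbps.

48.1 kbps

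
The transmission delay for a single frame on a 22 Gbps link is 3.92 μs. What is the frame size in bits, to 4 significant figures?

L = R × t_tx = 22000000000 b/s × 3.92e-06 s = 86240 bits.

86240 bits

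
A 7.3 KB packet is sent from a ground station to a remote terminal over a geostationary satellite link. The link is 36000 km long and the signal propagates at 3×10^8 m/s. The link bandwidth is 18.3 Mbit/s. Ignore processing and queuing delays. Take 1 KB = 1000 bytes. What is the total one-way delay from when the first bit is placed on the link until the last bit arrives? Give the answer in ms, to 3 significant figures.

123 ms

L = 58400 bits.
Transmission delay = L/R = 58400 / 18300000 = 3.19126 ms.
Propagation delay = d/s = 36000000 m / 300000000 m/s = 120 ms.
Total = 123 ms.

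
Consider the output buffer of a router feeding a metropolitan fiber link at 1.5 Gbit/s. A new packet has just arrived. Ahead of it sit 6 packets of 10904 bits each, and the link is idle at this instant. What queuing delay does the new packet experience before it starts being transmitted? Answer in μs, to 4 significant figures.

Each queued packet: L/R = 10904/1500000000 = 7.26933 μs.
6 queued → 43.616 μs.
Queuing delay = 43.62 μs.

43.62 μs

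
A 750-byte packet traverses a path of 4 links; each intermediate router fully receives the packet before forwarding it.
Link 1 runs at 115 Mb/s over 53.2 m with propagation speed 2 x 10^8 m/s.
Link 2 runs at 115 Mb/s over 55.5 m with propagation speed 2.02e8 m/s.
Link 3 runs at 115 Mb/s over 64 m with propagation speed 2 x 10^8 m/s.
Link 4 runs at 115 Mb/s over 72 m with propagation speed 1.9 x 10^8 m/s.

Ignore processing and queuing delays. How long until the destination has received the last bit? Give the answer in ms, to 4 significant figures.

0.2099 ms

L = 750 × 8 = 6000 bits.
Transmission delay per hop = L/R = 6000/115000000 = 0.0521739 ms; 4 hops → 0.208696 ms.
Propagation delays (d/s per hop): 0.000266, 0.000274752, 0.00032, 0.000378947 ms; sum = 0.0012397 ms.
End-to-end = 0.2099 ms.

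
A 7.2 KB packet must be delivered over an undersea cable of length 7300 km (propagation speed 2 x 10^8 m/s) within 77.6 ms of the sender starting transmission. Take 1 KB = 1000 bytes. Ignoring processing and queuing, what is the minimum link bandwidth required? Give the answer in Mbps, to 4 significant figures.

L = 57600 bits.
Propagation delay = 7300000 / 200000000 = 36.5 ms.
Transmission budget = 77.6 − 36.5 = 41.1 ms.
R ≥ L / t_tx = 57600 bits / 0.0411 s = 1.401 Mbps.

1.401 Mbps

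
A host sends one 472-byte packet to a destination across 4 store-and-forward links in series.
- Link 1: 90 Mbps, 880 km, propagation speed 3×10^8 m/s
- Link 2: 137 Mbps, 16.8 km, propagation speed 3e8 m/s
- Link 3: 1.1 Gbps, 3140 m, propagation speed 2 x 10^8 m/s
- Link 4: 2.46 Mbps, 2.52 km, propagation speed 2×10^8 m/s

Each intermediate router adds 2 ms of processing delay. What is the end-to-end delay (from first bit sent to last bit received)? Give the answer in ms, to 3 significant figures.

10.6 ms

L = 472 × 8 = 3776 bits.
Transmission delays (L/R per hop): 0.0419556, 0.027562, 0.00343273, 1.53496 ms; sum = 1.60791 ms.
Propagation delays (d/s per hop): 2.93333, 0.056, 0.0157, 0.0126 ms; sum = 3.01763 ms.
Processing at 3 router(s): 3 × 2 ms = 6 ms.
End-to-end = 10.6 ms.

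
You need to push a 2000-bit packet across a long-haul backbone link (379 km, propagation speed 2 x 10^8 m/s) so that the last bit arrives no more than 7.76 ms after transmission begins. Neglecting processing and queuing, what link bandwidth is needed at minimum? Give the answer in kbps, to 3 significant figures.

Propagation delay = 379000 / 200000000 = 1.895 ms.
Transmission budget = 7.76 − 1.895 = 5.865 ms.
R ≥ L / t_tx = 2000 bits / 0.005865 s = 341 kbps.

341 kbps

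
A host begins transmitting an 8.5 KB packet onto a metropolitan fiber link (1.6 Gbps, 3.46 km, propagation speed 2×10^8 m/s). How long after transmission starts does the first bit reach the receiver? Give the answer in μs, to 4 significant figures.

First bit experiences only propagation delay: d/s = 3460/200000000 = 17.30 μs.

17.30 μs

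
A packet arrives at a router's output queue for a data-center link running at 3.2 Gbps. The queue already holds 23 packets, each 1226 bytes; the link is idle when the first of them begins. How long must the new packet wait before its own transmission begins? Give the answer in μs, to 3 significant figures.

Each queued packet: L/R = 9808/3200000000 = 3.065 μs.
23 queued → 70.495 μs.
Queuing delay = 70.5 μs.

70.5 μs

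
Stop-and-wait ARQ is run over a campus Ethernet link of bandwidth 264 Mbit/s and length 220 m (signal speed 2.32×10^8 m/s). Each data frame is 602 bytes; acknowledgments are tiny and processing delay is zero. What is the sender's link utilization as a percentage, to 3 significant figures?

t_tx = L/R = 4816/264000000 = 1.82424e-05 s.
t_prop = 220/2.32e+08 = 9.48276e-07 s; RTT = 1.89655e-06 s.
Cycle = t_tx + RTT = 2.0139e-05 s.
Utilization = t_tx / cycle = 1.82424e-05/2.0139e-05 = 90.6 %.

90.6 %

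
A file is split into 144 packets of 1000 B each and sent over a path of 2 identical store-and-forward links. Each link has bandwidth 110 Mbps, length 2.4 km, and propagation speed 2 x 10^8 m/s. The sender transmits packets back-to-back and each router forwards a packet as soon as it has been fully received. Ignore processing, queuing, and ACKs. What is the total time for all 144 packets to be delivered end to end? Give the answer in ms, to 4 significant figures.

Per-hop transmission t_tx = L/R = 8000/110000000 = 0.0727273 ms.
Per-hop propagation t_prop = 2400/200000000 = 0.012 ms.
Pipeline fill: first packet needs 2·t_tx to clear all hops; remaining 143 packets each add one t_tx.
Total = (2+144-1)·t_tx + 2·t_prop = 145·0.0727273 + 2·0.012 = 10.57 ms.

10.57 ms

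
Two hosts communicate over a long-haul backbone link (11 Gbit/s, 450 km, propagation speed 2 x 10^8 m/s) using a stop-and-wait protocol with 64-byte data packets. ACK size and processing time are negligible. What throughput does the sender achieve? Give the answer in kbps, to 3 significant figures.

t_tx = L/R = 512/11000000000 = 4.65455e-08 s.
t_prop = 450000/200000000 = 0.00225 s; RTT = 0.0045 s.
Cycle = t_tx + RTT = 0.00450005 s.
Throughput = L / cycle = 512 / 0.00450005 = 114 kbps.

114 kbps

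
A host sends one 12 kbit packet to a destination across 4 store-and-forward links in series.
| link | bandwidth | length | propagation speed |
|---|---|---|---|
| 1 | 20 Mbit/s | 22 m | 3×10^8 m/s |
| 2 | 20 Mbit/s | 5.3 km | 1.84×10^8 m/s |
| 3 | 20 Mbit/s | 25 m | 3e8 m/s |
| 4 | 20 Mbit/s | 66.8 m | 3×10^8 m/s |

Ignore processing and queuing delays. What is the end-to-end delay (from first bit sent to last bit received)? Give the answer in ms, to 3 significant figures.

2.43 ms

L = 12000 bits.
Transmission delay per hop = L/R = 12000/20000000 = 0.6 ms; 4 hops → 2.4 ms.
Propagation delays (d/s per hop): 7.33333e-05, 0.0288043, 8.33333e-05, 0.000222667 ms; sum = 0.0291837 ms.
End-to-end = 2.43 ms.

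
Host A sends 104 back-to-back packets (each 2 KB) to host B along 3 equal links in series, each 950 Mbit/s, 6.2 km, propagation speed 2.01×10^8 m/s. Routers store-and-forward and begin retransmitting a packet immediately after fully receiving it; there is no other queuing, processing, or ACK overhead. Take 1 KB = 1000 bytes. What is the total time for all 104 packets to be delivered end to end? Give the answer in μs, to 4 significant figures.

1878 μs

Per-hop transmission t_tx = L/R = 16000/950000000 = 16.8421 μs.
Per-hop propagation t_prop = 6200/2.01e+08 = 30.8458 μs.
Pipeline fill: first packet needs 3·t_tx to clear all hops; remaining 103 packets each add one t_tx.
Total = (3+104-1)·t_tx + 3·t_prop = 106·16.8421 + 3·30.8458 = 1878 μs.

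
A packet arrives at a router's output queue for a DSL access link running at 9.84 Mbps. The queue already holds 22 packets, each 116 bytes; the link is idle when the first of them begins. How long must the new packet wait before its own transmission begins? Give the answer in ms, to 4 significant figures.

Each queued packet: L/R = 928/9840000 = 0.0943089 ms.
22 queued → 2.0748 ms.
Queuing delay = 2.075 ms.

2.075 ms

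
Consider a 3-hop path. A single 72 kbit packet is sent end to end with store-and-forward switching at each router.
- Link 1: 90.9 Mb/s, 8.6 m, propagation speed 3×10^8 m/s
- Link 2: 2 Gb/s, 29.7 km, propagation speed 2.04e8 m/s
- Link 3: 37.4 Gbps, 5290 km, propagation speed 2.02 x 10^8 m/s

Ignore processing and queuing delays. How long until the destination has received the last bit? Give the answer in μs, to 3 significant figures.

27200 μs

L = 72000 bits.
Transmission delays (L/R per hop): 792.079, 36, 1.92513 μs; sum = 830.004 μs.
Propagation delays (d/s per hop): 0.0286667, 145.588, 26188.1 μs; sum = 26333.7 μs.
End-to-end = 27200 μs.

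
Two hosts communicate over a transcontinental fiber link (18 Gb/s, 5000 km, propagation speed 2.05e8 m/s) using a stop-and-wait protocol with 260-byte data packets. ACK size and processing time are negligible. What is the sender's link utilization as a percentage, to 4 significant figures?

t_tx = L/R = 2080/18000000000 = 1.15556e-07 s.
t_prop = 5000000/2.05e+08 = 0.0243902 s; RTT = 0.0487805 s.
Cycle = t_tx + RTT = 0.0487806 s.
Utilization = t_tx / cycle = 1.15556e-07/0.0487806 = 0.0002369 %.

0.0002369 %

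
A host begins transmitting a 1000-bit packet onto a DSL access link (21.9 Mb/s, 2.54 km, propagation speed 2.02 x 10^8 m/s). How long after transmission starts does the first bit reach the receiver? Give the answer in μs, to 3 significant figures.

First bit experiences only propagation delay: d/s = 2540/202000000 = 12.6 μs.

12.6 μs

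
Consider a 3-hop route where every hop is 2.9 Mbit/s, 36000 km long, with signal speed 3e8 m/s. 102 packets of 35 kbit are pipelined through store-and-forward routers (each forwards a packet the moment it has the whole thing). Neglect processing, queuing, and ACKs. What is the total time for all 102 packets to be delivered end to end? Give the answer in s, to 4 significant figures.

Per-hop transmission t_tx = L/R = 35000/2900000 = 0.012069 s.
Per-hop propagation t_prop = 36000000/300000000 = 0.12 s.
Pipeline fill: first packet needs 3·t_tx to clear all hops; remaining 101 packets each add one t_tx.
Total = (3+102-1)·t_tx + 3·t_prop = 104·0.012069 + 3·0.12 = 1.615 s.

1.615 s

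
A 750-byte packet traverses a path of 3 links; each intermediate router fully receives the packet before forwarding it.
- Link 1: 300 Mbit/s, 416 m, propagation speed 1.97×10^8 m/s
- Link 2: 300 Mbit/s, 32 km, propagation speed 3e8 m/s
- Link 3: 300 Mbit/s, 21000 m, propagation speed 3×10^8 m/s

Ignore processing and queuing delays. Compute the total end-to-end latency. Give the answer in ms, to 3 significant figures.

0.239 ms

L = 750 × 8 = 6000 bits.
Transmission delay per hop = L/R = 6000/300000000 = 0.02 ms; 3 hops → 0.06 ms.
Propagation delays (d/s per hop): 0.00211168, 0.106667, 0.07 ms; sum = 0.178778 ms.
End-to-end = 0.239 ms.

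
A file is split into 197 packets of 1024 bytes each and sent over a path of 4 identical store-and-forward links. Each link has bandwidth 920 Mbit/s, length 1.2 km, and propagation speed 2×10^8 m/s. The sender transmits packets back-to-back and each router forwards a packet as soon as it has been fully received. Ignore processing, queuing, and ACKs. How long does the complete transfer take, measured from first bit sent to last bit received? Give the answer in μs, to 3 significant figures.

1800 μs

Per-hop transmission t_tx = L/R = 8192/920000000 = 8.90435 μs.
Per-hop propagation t_prop = 1200/200000000 = 6 μs.
Pipeline fill: first packet needs 4·t_tx to clear all hops; remaining 196 packets each add one t_tx.
Total = (4+197-1)·t_tx + 4·t_prop = 200·8.90435 + 4·6 = 1800 μs.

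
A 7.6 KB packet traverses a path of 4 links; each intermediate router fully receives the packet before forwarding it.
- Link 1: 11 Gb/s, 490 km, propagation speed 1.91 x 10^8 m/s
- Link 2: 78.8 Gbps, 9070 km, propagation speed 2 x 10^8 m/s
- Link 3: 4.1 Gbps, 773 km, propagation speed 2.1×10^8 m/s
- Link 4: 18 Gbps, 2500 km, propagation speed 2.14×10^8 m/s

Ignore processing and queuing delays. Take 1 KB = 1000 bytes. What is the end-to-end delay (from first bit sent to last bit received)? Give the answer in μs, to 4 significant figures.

63300 μs

L = 60800 bits.
Transmission delays (L/R per hop): 5.52727, 0.771574, 14.8293, 3.37778 μs; sum = 24.5059 μs.
Propagation delays (d/s per hop): 2565.45, 45350, 3680.95, 11682.2 μs; sum = 63278.6 μs.
End-to-end = 63300 μs.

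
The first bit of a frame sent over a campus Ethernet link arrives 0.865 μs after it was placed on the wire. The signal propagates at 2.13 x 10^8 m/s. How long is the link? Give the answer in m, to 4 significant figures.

d = s × t_prop = 213000000 × 8.65e-07 = 184.2 m.

184.2 m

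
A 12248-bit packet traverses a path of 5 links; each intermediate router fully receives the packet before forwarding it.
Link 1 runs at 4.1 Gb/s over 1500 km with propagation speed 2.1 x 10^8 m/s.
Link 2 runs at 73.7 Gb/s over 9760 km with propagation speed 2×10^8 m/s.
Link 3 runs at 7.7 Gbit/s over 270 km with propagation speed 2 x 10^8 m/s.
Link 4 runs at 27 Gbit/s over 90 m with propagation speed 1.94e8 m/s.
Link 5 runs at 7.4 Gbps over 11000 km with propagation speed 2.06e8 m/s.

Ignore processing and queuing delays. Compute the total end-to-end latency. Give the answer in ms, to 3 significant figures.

111 ms

Transmission delays (L/R per hop): 0.00298732, 0.000166187, 0.00159065, 0.00045363, 0.00165514 ms; sum = 0.00685292 ms.
Propagation delays (d/s per hop): 7.14286, 48.8, 1.35, 0.000463918, 53.3981 ms; sum = 110.691 ms.
End-to-end = 111 ms.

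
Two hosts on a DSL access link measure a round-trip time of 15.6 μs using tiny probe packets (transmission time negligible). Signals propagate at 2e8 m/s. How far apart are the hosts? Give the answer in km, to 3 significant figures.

1.56 km

One-way propagation = RTT/2 = 7.8 μs.
d = s × t = 200000000 × 7.8e-06 = 1.56 km.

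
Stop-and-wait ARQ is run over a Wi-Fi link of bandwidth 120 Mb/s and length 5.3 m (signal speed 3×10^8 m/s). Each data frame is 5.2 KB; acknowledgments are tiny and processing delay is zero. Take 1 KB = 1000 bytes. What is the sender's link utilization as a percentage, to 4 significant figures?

99.99 %

t_tx = L/R = 41600/120000000 = 0.000346667 s.
t_prop = 5.3/300000000 = 1.76667e-08 s; RTT = 3.53333e-08 s.
Cycle = t_tx + RTT = 0.000346702 s.
Utilization = t_tx / cycle = 0.000346667/0.000346702 = 99.99 %.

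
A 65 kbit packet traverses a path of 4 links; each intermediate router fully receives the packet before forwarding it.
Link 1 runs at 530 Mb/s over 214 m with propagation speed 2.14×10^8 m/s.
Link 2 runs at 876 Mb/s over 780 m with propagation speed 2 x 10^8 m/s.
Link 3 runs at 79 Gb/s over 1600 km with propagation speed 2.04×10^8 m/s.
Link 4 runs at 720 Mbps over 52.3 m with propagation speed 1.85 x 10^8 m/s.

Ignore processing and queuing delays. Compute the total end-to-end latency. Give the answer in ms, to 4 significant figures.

L = 65000 bits.
Transmission delays (L/R per hop): 0.122642, 0.0742009, 0.000822785, 0.0902778 ms; sum = 0.287943 ms.
Propagation delays (d/s per hop): 0.001, 0.0039, 7.84314, 0.000282703 ms; sum = 7.84832 ms.
End-to-end = 8.136 ms.

8.136 ms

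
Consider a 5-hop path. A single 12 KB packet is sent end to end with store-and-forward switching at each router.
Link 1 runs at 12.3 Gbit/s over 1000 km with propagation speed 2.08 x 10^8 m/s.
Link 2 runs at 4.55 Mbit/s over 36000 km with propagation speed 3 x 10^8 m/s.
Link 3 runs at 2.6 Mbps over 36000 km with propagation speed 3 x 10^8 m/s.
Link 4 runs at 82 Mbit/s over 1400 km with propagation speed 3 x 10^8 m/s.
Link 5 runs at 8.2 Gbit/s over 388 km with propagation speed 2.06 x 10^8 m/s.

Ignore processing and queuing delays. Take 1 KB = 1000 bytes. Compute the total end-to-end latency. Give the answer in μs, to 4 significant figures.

310600 μs

L = 96000 bits.
Transmission delays (L/R per hop): 7.80488, 21098.9, 36923.1, 1170.73, 11.7073 μs; sum = 59212.2 μs.
Propagation delays (d/s per hop): 4807.69, 120000, 120000, 4666.67, 1883.5 μs; sum = 251358 μs.
End-to-end = 310600 μs.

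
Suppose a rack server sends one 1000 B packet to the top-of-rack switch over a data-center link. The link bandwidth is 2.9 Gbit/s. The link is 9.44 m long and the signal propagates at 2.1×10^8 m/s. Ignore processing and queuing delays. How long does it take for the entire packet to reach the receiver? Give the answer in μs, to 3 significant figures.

L = 1000 × 8 = 8000 bits.
Transmission delay = L/R = 8000 / 2900000000 = 2.75862 μs.
Propagation delay = d/s = 9.44 m / 210000000 m/s = 0.0449524 μs.
Total = 2.80 μs.

2.80 μs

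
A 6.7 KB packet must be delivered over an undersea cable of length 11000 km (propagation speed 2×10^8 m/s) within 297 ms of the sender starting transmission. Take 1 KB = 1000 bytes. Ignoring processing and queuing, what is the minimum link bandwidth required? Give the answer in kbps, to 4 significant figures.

221.5 kbps

L = 53600 bits.
Propagation delay = 11000000 / 200000000 = 55 ms.
Transmission budget = 297 − 55 = 242 ms.
R ≥ L / t_tx = 53600 bits / 0.242 s = 221.5 kbps.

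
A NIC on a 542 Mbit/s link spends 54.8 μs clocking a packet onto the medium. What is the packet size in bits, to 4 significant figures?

L = R × t_tx = 542000000 b/s × 5.48e-05 s = 29701.6 bits.

29700 bits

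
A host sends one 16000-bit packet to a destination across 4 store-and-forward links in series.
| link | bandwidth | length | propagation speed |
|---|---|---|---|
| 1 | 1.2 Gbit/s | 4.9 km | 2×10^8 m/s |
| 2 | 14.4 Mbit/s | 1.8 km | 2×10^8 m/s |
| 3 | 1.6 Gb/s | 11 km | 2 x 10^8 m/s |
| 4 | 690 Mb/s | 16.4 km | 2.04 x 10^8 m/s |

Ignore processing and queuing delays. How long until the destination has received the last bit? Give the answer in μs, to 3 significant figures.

Transmission delays (L/R per hop): 13.3333, 1111.11, 10, 23.1884 μs; sum = 1157.63 μs.
Propagation delays (d/s per hop): 24.5, 9, 55, 80.3922 μs; sum = 168.892 μs.
End-to-end = 1330 μs.

1330 μs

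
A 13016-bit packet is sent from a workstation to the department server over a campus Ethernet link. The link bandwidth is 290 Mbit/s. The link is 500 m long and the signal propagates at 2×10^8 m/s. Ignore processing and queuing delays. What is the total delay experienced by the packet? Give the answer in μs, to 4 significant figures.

Transmission delay = L/R = 13016 / 290000000 = 44.8828 μs.
Propagation delay = d/s = 500 m / 200000000 m/s = 2.5 μs.
Total = 47.38 μs.

47.38 μs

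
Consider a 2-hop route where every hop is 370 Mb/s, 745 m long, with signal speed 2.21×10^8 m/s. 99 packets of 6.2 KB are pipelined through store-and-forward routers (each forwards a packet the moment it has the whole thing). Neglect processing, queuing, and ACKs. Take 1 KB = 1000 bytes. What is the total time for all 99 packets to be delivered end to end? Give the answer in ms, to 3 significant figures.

13.4 ms

Per-hop transmission t_tx = L/R = 49600/370000000 = 0.134054 ms.
Per-hop propagation t_prop = 745/221000000 = 0.00337104 ms.
Pipeline fill: first packet needs 2·t_tx to clear all hops; remaining 98 packets each add one t_tx.
Total = (2+99-1)·t_tx + 2·t_prop = 100·0.134054 + 2·0.00337104 = 13.4 ms.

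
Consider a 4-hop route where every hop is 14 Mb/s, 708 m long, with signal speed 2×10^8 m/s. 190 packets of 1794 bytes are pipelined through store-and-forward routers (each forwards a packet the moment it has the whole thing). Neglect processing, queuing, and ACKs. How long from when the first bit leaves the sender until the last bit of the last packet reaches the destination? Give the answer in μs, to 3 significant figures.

198000 μs

Per-hop transmission t_tx = L/R = 14352/14000000 = 1025.14 μs.
Per-hop propagation t_prop = 708/200000000 = 3.54 μs.
Pipeline fill: first packet needs 4·t_tx to clear all hops; remaining 189 packets each add one t_tx.
Total = (4+190-1)·t_tx + 4·t_prop = 193·1025.14 + 4·3.54 = 198000 μs.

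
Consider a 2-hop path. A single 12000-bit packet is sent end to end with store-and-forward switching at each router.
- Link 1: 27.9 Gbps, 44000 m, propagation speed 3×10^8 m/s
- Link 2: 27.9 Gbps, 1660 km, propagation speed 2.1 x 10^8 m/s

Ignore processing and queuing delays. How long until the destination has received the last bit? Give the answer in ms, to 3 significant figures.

Transmission delay per hop = L/R = 12000/27900000000 = 0.000430108 ms; 2 hops → 0.000860215 ms.
Propagation delays (d/s per hop): 0.146667, 7.90476 ms; sum = 8.05143 ms.
End-to-end = 8.05 ms.

8.05 ms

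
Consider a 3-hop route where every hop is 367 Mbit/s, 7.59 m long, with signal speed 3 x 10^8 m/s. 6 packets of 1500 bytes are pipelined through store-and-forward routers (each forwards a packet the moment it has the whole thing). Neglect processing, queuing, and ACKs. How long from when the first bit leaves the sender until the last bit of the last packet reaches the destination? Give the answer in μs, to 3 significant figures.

Per-hop transmission t_tx = L/R = 12000/367000000 = 32.6975 μs.
Per-hop propagation t_prop = 7.59/300000000 = 0.0253 μs.
Pipeline fill: first packet needs 3·t_tx to clear all hops; remaining 5 packets each add one t_tx.
Total = (3+6-1)·t_tx + 3·t_prop = 8·32.6975 + 3·0.0253 = 262 μs.

262 μs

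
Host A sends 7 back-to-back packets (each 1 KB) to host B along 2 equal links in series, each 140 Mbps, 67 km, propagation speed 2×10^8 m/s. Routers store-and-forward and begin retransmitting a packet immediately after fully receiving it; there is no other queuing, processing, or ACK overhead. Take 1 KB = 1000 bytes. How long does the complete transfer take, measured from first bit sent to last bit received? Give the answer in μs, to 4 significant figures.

1127 μs

Per-hop transmission t_tx = L/R = 8000/140000000 = 57.1429 μs.
Per-hop propagation t_prop = 67000/200000000 = 335 μs.
Pipeline fill: first packet needs 2·t_tx to clear all hops; remaining 6 packets each add one t_tx.
Total = (2+7-1)·t_tx + 2·t_prop = 8·57.1429 + 2·335 = 1127 μs.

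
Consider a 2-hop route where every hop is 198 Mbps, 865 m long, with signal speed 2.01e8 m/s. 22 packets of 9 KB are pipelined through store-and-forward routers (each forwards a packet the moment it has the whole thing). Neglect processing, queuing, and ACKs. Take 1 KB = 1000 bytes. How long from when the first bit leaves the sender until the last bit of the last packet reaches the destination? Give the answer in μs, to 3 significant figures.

8370 μs

Per-hop transmission t_tx = L/R = 72000/198000000 = 363.636 μs.
Per-hop propagation t_prop = 865/2.01e+08 = 4.30348 μs.
Pipeline fill: first packet needs 2·t_tx to clear all hops; remaining 21 packets each add one t_tx.
Total = (2+22-1)·t_tx + 2·t_prop = 23·363.636 + 2·4.30348 = 8370 μs.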